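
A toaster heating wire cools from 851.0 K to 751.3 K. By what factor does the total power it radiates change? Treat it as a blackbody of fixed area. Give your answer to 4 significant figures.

P ∝ T⁴, so P₂/P₁ = (T₂/T₁)⁴ = (751.3/851.0)⁴ = (0.882844)⁴ = 0.6075.

P₂/P₁ ≈ 0.6075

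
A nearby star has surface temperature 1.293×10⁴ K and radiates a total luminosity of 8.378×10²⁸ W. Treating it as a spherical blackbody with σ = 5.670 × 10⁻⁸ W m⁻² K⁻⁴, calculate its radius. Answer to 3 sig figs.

R ≈ 2.05×10⁹ m

L = 4πR²σT⁴ ⇒ R = √(L/(4πσT⁴)).
σT⁴ = 1.58481×10⁹ W/m², so R = √(8.378×10²⁸/(4π×1.58481×10⁹)) = 2.05×10⁹ m.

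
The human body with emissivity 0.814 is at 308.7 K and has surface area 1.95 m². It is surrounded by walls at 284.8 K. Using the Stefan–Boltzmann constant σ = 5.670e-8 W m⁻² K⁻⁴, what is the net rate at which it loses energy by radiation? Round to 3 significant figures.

Area A = 1.95 m².
Net radiated power P_net = εσA(T⁴ − T₀⁴) = 0.814×5.670×10⁻⁸×1.95×(308.7⁴ − 284.8⁴).
T⁴ − T₀⁴ = 9.08127×10⁹ − 6.57900×10⁹ = 2.50227×10⁹ K⁴, so P_net = 225 W.

Net loss ≈ 225 W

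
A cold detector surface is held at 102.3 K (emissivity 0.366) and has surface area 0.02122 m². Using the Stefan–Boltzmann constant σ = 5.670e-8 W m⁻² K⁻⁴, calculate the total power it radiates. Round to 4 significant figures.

P ≈ 0.04823 W

Area A = 0.02122 m².
P = εσAT⁴ = 0.366 × 5.670×10⁻⁸ × 0.02122 × (102.3)⁴ = 0.04823 W.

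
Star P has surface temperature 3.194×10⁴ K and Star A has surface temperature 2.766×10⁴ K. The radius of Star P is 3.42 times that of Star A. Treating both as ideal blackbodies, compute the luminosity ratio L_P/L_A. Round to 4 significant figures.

L ∝ R²T⁴, so L_P/L_A = (R_P/R_A)²(T_P/T_A)⁴ = (3.42)² × (3.194×10⁴/2.766×10⁴)⁴ = 11.6964 × 1.77800 = 20.80.

L_P/L_A ≈ 20.80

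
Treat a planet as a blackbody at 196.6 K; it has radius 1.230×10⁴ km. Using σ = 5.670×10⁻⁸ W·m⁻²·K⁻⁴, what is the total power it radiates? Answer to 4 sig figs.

Surface area A = 4πR² = 4π(1.230×10⁷ m)² = 1.90117×10¹⁵ m².
P = σAT⁴ = 5.670×10⁻⁸ × 1.90117×10¹⁵ × (196.6)⁴ = 1.610×10¹⁷ W.

P ≈ 1.610×10¹⁷ W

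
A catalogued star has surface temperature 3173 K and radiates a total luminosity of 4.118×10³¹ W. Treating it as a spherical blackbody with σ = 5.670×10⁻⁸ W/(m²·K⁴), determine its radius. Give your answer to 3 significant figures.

R ≈ 7.55×10¹¹ m

L = 4πR²σT⁴ ⇒ R = √(L/(4πσT⁴)).
σT⁴ = 5.74729×10⁶ W/m², so R = √(4.118×10³¹/(4π×5.74729×10⁶)) = 7.55×10¹¹ m.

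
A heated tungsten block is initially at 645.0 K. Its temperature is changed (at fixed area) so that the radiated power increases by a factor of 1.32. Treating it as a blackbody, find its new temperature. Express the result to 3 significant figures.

T₂ ≈ 691 K

P ∝ T⁴, so T₂/T₁ = (P₂/P₁)^(1/4) = (1.32)^(1/4) = 1.07187.
T₂ = 645.0 × 1.07187 = 691 K.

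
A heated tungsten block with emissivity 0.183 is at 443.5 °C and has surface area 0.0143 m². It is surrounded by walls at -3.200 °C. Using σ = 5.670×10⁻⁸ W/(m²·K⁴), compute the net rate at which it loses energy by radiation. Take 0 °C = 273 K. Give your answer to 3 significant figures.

T = 443.5 °C + 273 = 716.5 K.
Surroundings: T = -3.200 °C + 273 = 269.800 K.
Area A = 0.0143 m².
Net radiated power P_net = εσA(T⁴ − T₀⁴) = 0.183×5.670×10⁻⁸×0.0143×(716.5⁴ − 269.800⁴).
T⁴ − T₀⁴ = 2.63551×10¹¹ − 5.29868×10⁹ = 2.58252×10¹¹ K⁴, so P_net = 38.3 W.

Net loss ≈ 38.3 W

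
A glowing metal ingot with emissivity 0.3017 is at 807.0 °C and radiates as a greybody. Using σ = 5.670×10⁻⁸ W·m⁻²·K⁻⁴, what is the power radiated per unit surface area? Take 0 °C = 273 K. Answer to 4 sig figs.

T = 807.0 °C + 273 = 1080.0 K.
Stefan–Boltzmann: I = εσT⁴ = 0.3017 × 5.670×10⁻⁸ × (1080.0)⁴ = 2.327×10⁴ W/m².

I ≈ 2.327×10⁴ W/m²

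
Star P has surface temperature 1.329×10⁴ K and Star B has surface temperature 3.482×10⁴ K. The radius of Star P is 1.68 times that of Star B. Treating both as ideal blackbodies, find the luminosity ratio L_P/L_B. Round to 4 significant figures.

L ∝ R²T⁴, so L_P/L_B = (R_P/R_B)²(T_P/T_B)⁴ = (1.68)² × (1.329×10⁴/3.482×10⁴)⁴ = 2.8224 × 0.0212219 = 0.05990.

L_P/L_B ≈ 0.05990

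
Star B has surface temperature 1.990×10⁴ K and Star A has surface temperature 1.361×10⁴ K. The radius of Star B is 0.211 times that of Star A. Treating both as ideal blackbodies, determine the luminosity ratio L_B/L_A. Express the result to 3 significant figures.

L ∝ R²T⁴, so L_B/L_A = (R_B/R_A)²(T_B/T_A)⁴ = (0.211)² × (1.990×10⁴/1.361×10⁴)⁴ = 0.044521 × 4.57067 = 0.203.

L_B/L_A ≈ 0.203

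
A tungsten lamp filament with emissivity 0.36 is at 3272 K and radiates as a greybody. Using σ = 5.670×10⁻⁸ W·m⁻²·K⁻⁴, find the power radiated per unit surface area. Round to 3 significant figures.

I ≈ 2.34×10⁶ W/m²

Stefan–Boltzmann: I = εσT⁴ = 0.36 × 5.670×10⁻⁸ × (3272)⁴ = 2.34×10⁶ W/m².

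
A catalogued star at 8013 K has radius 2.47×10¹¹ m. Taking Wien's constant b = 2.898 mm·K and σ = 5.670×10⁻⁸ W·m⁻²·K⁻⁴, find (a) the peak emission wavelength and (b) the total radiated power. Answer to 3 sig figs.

(a) λ_max = b/T = 2.898×10⁻³/8013 = 3.617×10⁻⁷ m = 362 nm.
Surface area A = 4πR² = 4π(2.47×10¹¹ m)² = 7.66662×10²³ m².
(b) P = σAT⁴ = 5.670×10⁻⁸×7.66662×10²³×(8013)⁴ = 1.79×10³² W.

λ_max ≈ 362 nm; P ≈ 1.79×10³² W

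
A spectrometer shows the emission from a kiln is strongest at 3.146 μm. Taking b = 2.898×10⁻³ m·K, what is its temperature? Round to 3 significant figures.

T ≈ 921 K

Wien's law gives T = b/λ_max = (2.898×10⁻³ m·K)/(3.146×10⁻⁶ m) = 921 K.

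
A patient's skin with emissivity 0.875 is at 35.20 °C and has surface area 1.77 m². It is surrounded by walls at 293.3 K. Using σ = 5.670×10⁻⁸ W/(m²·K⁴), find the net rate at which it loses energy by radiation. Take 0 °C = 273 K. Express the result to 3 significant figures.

T = 35.20 °C + 273 = 308.20 K.
Area A = 1.77 m².
Net radiated power P_net = εσA(T⁴ − T₀⁴) = 0.875×5.670×10⁻⁸×1.77×(308.20⁴ − 293.3⁴).
T⁴ − T₀⁴ = 9.02258×10⁹ − 7.40028×10⁹ = 1.62230×10⁹ K⁴, so P_net = 142 W.

Net loss ≈ 142 W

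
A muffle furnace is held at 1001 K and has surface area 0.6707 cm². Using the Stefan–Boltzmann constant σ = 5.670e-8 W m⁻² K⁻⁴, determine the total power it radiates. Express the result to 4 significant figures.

P ≈ 3.818 W

Area A = 0.6707 cm² = 6.707×10⁻⁵ m².
P = σAT⁴ = 5.670×10⁻⁸ × 6.707×10⁻⁵ × (1001)⁴ = 3.818 W.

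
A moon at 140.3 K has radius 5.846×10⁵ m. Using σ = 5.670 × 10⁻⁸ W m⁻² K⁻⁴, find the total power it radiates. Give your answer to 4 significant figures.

Surface area A = 4πR² = 4π(5.846×10⁵ m)² = 4.29465×10¹² m².
P = σAT⁴ = 5.670×10⁻⁸ × 4.29465×10¹² × (140.3)⁴ = 9.435×10¹³ W.

P ≈ 9.435×10¹³ W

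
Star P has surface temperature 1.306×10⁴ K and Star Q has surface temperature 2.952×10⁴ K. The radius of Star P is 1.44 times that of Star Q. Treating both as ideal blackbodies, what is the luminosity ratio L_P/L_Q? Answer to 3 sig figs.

L_P/L_Q ≈ 0.0794

L ∝ R²T⁴, so L_P/L_Q = (R_P/R_Q)²(T_P/T_Q)⁴ = (1.44)² × (1.306×10⁴/2.952×10⁴)⁴ = 2.0736 × 0.0383096 = 0.0794.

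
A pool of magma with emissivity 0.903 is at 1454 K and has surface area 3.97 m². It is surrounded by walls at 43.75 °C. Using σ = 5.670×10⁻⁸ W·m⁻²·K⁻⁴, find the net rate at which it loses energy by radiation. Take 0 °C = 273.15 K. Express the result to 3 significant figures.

Surroundings: T = 43.75 °C + 273.15 = 316.90 K.
Area A = 3.97 m².
Net radiated power P_net = εσA(T⁴ − T₀⁴) = 0.903×5.670×10⁻⁸×3.97×(1454⁴ − 316.90⁴).
T⁴ − T₀⁴ = 4.46949×10¹² − 1.00853×10¹⁰ = 4.45940×10¹² K⁴, so P_net = 9.06×10⁵ W.

Net loss ≈ 9.06×10⁵ W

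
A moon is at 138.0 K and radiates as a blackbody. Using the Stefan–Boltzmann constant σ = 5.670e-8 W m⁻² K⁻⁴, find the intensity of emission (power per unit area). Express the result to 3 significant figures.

Stefan–Boltzmann: I = σT⁴ = 5.670×10⁻⁸ × (138.0)⁴ = 20.6 W/m².

I ≈ 20.6 W/m²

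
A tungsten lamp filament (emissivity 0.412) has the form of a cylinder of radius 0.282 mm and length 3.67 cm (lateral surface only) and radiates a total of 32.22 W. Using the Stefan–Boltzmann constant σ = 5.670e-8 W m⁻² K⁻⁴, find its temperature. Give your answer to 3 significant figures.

Lateral area A = 2πrL = 2π×2.82×10⁻⁴×0.0367 = 6.50272×10⁻⁵ m².
P = εσAT⁴ ⇒ T = (P/(εσA))^(1/4) = (32.22/(0.412×5.670×10⁻⁸×6.50272×10⁻⁵))^(1/4) = 2.15×10³ K.

T ≈ 2.15×10³ K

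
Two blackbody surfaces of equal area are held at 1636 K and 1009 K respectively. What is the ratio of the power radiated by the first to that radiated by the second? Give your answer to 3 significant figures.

P₁/P₂ ≈ 6.91

With equal areas, P₁/P₂ = (T₁/T₂)⁴ = (1636/1009)⁴ = 6.91.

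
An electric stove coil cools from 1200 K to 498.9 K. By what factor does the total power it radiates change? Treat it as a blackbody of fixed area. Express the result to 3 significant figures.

P₂/P₁ ≈ 0.0299

P ∝ T⁴, so P₂/P₁ = (T₂/T₁)⁴ = (498.9/1200)⁴ = (0.415750)⁴ = 0.0299.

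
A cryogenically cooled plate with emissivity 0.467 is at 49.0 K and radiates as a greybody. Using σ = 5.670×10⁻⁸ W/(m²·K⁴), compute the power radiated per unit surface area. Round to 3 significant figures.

Stefan–Boltzmann: I = εσT⁴ = 0.467 × 5.670×10⁻⁸ × (49.0)⁴ = 0.153 W/m².

I ≈ 0.153 W/m²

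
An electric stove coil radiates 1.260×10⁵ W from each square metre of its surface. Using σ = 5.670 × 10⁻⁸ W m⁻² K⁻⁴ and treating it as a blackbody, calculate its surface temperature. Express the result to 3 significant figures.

T ≈ 1.22×10³ K

I = σT⁴, so T = (I/σ)^(1/4) = (1.260×10⁵/(5.670×10⁻⁸))^(1/4) = 1.22×10³ K.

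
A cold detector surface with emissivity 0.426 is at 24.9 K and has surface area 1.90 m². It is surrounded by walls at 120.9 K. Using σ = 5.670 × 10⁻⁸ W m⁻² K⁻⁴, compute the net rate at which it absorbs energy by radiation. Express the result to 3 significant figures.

Net gain ≈ 9.79 W

Area A = 1.90 m².
Net radiated power P_net = εσA(T⁴ − T₀⁴) = 0.426×5.670×10⁻⁸×1.90×(24.9⁴ − 120.9⁴).
T⁴ − T₀⁴ = 3.84412×10⁵ − 2.13651×10⁸ = -2.13267×10⁸ K⁴, so P_net = -9.79 W — negative, meaning a net gain of 9.79 W.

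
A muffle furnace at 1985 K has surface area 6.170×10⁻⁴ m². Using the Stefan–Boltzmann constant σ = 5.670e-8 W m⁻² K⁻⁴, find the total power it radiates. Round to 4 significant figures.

P ≈ 543.1 W

Area A = 6.170×10⁻⁴ m².
P = σAT⁴ = 5.670×10⁻⁸ × 6.170×10⁻⁴ × (1985)⁴ = 543.1 W.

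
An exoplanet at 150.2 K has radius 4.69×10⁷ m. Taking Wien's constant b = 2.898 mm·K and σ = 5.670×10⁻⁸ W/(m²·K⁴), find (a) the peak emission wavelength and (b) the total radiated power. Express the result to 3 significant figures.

(a) λ_max = b/T = 2.898×10⁻³/150.2 = 1.929×10⁻⁵ m = 19.3 μm.
Surface area A = 4πR² = 4π(4.69×10⁷ m)² = 2.76411×10¹⁶ m².
(b) P = σAT⁴ = 5.670×10⁻⁸×2.76411×10¹⁶×(150.2)⁴ = 7.98×10¹⁷ W.

λ_max ≈ 19.3 μm; P ≈ 7.98×10¹⁷ W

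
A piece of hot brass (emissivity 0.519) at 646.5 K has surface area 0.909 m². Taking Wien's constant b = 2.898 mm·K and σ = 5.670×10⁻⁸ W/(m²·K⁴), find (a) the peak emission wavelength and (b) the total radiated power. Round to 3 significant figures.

λ_max ≈ 4.48 μm; P ≈ 4.67×10³ W

(a) λ_max = b/T = 2.898×10⁻³/646.5 = 4.483×10⁻⁶ m = 4.48 μm.
Area A = 0.909 m².
(b) P = εσAT⁴ = 0.519×5.670×10⁻⁸×0.909×(646.5)⁴ = 4.67×10³ W.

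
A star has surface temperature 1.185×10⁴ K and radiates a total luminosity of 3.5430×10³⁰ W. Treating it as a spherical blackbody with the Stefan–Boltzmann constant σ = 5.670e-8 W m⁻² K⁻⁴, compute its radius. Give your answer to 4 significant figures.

L = 4πR²σT⁴ ⇒ R = √(L/(4πσT⁴)).
σT⁴ = 1.11804×10⁹ W/m², so R = √(3.5430×10³⁰/(4π×1.11804×10⁹)) = 1.588×10¹⁰ m.

R ≈ 1.588×10¹⁰ m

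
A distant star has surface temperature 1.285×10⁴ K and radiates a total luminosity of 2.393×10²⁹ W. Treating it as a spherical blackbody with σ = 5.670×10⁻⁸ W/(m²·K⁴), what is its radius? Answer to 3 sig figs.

L = 4πR²σT⁴ ⇒ R = √(L/(4πσT⁴)).
σT⁴ = 1.54595×10⁹ W/m², so R = √(2.393×10²⁹/(4π×1.54595×10⁹)) = 3.51×10⁹ m.

R ≈ 3.51×10⁹ m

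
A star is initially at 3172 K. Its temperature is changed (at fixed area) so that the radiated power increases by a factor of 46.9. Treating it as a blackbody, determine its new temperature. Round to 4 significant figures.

P ∝ T⁴, so T₂/T₁ = (P₂/P₁)^(1/4) = (46.9)^(1/4) = 2.61694.
T₂ = 3172 × 2.61694 = 8301 K.

T₂ ≈ 8301 K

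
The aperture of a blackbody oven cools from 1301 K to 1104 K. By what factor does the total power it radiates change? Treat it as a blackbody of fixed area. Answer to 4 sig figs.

P ∝ T⁴, so P₂/P₁ = (T₂/T₁)⁴ = (1104/1301)⁴ = (0.848578)⁴ = 0.5185.

P₂/P₁ ≈ 0.5185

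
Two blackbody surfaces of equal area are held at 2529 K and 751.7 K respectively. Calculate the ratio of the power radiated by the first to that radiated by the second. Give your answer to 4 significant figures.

With equal areas, P₁/P₂ = (T₁/T₂)⁴ = (2529/751.7)⁴ = 128.1.

P₁/P₂ ≈ 128.1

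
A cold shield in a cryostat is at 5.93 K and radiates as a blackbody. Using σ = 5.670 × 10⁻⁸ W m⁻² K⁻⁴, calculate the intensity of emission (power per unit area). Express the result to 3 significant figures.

I ≈ 7.01×10⁻⁵ W/m²

Stefan–Boltzmann: I = σT⁴ = 5.670×10⁻⁸ × (5.93)⁴ = 7.01×10⁻⁵ W/m².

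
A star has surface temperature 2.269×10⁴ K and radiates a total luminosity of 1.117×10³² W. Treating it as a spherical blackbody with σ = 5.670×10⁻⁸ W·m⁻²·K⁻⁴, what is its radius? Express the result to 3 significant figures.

R ≈ 2.43×10¹⁰ m

L = 4πR²σT⁴ ⇒ R = √(L/(4πσT⁴)).
σT⁴ = 1.50287×10¹⁰ W/m², so R = √(1.117×10³²/(4π×1.50287×10¹⁰)) = 2.43×10¹⁰ m.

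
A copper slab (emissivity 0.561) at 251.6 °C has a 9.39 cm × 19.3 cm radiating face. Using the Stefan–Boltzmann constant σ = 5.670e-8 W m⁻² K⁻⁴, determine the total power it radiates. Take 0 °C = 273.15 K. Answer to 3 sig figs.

P ≈ 43.7 W

T = 251.6 °C + 273.15 = 524.75 K.
Area A = 0.0939 × 0.193 = 0.0181227 m².
P = εσAT⁴ = 0.561 × 5.670×10⁻⁸ × 0.0181227 × (524.75)⁴ = 43.7 W.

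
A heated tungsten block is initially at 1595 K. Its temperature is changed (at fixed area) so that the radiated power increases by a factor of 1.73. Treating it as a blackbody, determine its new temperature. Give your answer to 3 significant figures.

P ∝ T⁴, so T₂/T₁ = (P₂/P₁)^(1/4) = (1.73)^(1/4) = 1.14686.
T₂ = 1595 × 1.14686 = 1.83×10³ K.

T₂ ≈ 1.83×10³ K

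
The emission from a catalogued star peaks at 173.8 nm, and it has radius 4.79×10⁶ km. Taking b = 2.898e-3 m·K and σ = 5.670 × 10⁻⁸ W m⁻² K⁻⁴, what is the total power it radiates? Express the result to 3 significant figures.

Wien's law: T = b/λ_max = 2.898×10⁻³/1.738×10⁻⁷ = 16674.3 K.
Surface area A = 4πR² = 4π(4.79×10⁹ m)² = 2.88324×10²⁰ m².
Then P = σAT⁴ = 5.670×10⁻⁸×2.88324×10²⁰×(16674.3)⁴ = 1.26×10³⁰ W.

P ≈ 1.26×10³⁰ W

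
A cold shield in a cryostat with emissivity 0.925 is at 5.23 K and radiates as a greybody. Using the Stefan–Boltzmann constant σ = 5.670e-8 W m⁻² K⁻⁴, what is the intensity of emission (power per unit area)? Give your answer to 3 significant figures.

Stefan–Boltzmann: I = εσT⁴ = 0.925 × 5.670×10⁻⁸ × (5.23)⁴ = 3.92×10⁻⁵ W/m².

I ≈ 3.92×10⁻⁵ W/m²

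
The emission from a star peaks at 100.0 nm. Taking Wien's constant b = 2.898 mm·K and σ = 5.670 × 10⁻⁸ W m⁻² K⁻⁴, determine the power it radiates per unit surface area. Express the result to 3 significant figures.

I ≈ 4.00×10¹⁰ W/m²

Wien's law: T = b/λ_max = 2.898×10⁻³/1.000×10⁻⁷ = 28980.0 K.
Then I = σT⁴ = 5.670×10⁻⁸×(28980.0)⁴ = 4.00×10¹⁰ W/m².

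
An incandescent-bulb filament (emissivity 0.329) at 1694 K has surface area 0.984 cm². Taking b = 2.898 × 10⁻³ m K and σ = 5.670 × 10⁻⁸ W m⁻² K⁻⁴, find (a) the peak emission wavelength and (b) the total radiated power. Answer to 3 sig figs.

(a) λ_max = b/T = 2.898×10⁻³/1694 = 1.711×10⁻⁶ m = 1.71 μm.
Area A = 0.984 cm² = 9.84×10⁻⁵ m².
(b) P = εσAT⁴ = 0.329×5.670×10⁻⁸×9.84×10⁻⁵×(1694)⁴ = 15.1 W.

λ_max ≈ 1.71 μm; P ≈ 15.1 W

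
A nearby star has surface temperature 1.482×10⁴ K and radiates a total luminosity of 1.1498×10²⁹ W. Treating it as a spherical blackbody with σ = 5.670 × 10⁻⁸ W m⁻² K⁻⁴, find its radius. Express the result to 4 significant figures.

L = 4πR²σT⁴ ⇒ R = √(L/(4πσT⁴)).
σT⁴ = 2.73512×10⁹ W/m², so R = √(1.1498×10²⁹/(4π×2.73512×10⁹)) = 1.829×10⁹ m.

R ≈ 1.829×10⁹ m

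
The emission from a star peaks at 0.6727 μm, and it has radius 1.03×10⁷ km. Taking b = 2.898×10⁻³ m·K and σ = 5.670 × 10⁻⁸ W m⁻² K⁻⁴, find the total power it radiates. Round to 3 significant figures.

P ≈ 2.60×10²⁸ W

Wien's law: T = b/λ_max = 2.898×10⁻³/6.727×10⁻⁷ = 4308.01 K.
Surface area A = 4πR² = 4π(1.03×10¹⁰ m)² = 1.33317×10²¹ m².
Then P = σAT⁴ = 5.670×10⁻⁸×1.33317×10²¹×(4308.01)⁴ = 2.60×10²⁸ W.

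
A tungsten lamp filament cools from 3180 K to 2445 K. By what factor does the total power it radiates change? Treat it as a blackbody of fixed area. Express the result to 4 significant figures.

P ∝ T⁴, so P₂/P₁ = (T₂/T₁)⁴ = (2445/3180)⁴ = (0.768868)⁴ = 0.3495.

P₂/P₁ ≈ 0.3495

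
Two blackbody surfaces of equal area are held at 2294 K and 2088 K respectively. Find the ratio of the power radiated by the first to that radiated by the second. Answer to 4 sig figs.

P₁/P₂ ≈ 1.457

With equal areas, P₁/P₂ = (T₁/T₂)⁴ = (2294/2088)⁴ = 1.457.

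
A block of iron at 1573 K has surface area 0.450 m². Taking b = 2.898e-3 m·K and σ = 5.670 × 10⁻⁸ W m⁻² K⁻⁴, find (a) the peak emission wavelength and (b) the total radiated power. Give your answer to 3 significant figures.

(a) λ_max = b/T = 2.898×10⁻³/1573 = 1.842×10⁻⁶ m = 1.84 μm.
Area A = 0.450 m².
(b) P = σAT⁴ = 5.670×10⁻⁸×0.450×(1573)⁴ = 1.56×10⁵ W.

λ_max ≈ 1.84 μm; P ≈ 1.56×10⁵ W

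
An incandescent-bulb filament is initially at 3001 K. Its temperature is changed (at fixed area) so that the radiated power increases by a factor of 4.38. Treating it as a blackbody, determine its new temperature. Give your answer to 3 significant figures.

P ∝ T⁴, so T₂/T₁ = (P₂/P₁)^(1/4) = (4.38)^(1/4) = 1.44667.
T₂ = 3001 × 1.44667 = 4.34×10³ K.

T₂ ≈ 4.34×10³ K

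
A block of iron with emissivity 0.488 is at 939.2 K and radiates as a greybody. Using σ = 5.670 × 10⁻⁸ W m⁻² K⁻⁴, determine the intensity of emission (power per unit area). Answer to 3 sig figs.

Stefan–Boltzmann: I = εσT⁴ = 0.488 × 5.670×10⁻⁸ × (939.2)⁴ = 2.15×10⁴ W/m².

I ≈ 2.15×10⁴ W/m²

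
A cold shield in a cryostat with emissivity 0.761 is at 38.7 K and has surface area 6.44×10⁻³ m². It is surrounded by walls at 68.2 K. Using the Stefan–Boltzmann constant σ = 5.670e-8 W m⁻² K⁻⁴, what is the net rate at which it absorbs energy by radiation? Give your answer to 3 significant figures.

Area A = 6.44×10⁻³ m².
Net radiated power P_net = εσA(T⁴ − T₀⁴) = 0.761×5.670×10⁻⁸×6.44×10⁻³×(38.7⁴ − 68.2⁴).
T⁴ − T₀⁴ = 2.24308×10⁶ − 2.16340×10⁷ = -1.93909×10⁷ K⁴, so P_net = -5.39×10⁻³ W — negative, meaning a net gain of 5.39×10⁻³ W.

Net gain ≈ 5.39×10⁻³ W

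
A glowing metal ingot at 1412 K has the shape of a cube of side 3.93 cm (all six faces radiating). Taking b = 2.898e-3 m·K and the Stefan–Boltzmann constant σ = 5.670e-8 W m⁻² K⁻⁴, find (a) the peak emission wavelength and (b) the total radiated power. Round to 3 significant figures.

λ_max ≈ 2.05 μm; P ≈ 2.09×10³ W

(a) λ_max = b/T = 2.898×10⁻³/1412 = 2.052×10⁻⁶ m = 2.05 μm.
Area A = 6s² = 6×(0.0393 m)² = 9.26694×10⁻³ m².
(b) P = σAT⁴ = 5.670×10⁻⁸×9.26694×10⁻³×(1412)⁴ = 2.09×10³ W.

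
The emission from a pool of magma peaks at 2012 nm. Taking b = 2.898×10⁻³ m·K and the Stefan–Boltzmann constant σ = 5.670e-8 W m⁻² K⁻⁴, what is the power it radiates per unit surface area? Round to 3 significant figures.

Wien's law: T = b/λ_max = 2.898×10⁻³/2.012×10⁻⁶ = 1440.36 K.
Then I = σT⁴ = 5.670×10⁻⁸×(1440.36)⁴ = 2.44×10⁵ W/m².

I ≈ 2.44×10⁵ W/m²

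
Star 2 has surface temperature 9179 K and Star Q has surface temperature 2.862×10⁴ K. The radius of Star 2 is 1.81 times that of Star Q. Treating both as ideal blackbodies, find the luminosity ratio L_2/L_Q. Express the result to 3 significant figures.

L ∝ R²T⁴, so L_2/L_Q = (R_2/R_Q)²(T_2/T_Q)⁴ = (1.81)² × (9179/2.862×10⁴)⁴ = 3.2761 × 0.0105804 = 0.0347.

L_2/L_Q ≈ 0.0347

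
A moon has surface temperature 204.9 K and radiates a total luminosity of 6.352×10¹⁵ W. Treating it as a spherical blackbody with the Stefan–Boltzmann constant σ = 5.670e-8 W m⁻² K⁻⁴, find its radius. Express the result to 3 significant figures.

R ≈ 2.25×10⁶ m

L = 4πR²σT⁴ ⇒ R = √(L/(4πσT⁴)).
σT⁴ = 99.9427 W/m², so R = √(6.352×10¹⁵/(4π×99.9427)) = 2.25×10⁶ m.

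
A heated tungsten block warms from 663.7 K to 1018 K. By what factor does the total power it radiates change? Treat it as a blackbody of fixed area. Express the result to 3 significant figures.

P₂/P₁ ≈ 5.53

P ∝ T⁴, so P₂/P₁ = (T₂/T₁)⁴ = (1018/663.7)⁴ = (1.53383)⁴ = 5.53.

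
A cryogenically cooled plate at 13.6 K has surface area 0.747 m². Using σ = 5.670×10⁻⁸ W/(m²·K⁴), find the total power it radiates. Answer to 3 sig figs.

Area A = 0.747 m².
P = σAT⁴ = 5.670×10⁻⁸ × 0.747 × (13.6)⁴ = 1.45×10⁻³ W.

P ≈ 1.45×10⁻³ W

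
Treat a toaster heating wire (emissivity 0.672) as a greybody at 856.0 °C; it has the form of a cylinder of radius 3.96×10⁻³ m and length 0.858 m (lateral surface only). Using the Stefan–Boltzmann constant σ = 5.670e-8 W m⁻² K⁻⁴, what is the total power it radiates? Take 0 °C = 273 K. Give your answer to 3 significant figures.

P ≈ 1.32×10³ W

T = 856.0 °C + 273 = 1129.0 K.
Lateral area A = 2πrL = 2π×3.96×10⁻³×0.858 = 0.0213483 m².
P = εσAT⁴ = 0.672 × 5.670×10⁻⁸ × 0.0213483 × (1129.0)⁴ = 1.32×10³ W.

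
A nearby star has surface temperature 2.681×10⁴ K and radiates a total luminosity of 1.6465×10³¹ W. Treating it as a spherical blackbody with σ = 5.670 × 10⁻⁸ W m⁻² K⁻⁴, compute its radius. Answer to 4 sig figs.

R ≈ 6.688×10⁹ m

L = 4πR²σT⁴ ⇒ R = √(L/(4πσT⁴)).
σT⁴ = 2.92934×10¹⁰ W/m², so R = √(1.6465×10³¹/(4π×2.92934×10¹⁰)) = 6.688×10⁹ m.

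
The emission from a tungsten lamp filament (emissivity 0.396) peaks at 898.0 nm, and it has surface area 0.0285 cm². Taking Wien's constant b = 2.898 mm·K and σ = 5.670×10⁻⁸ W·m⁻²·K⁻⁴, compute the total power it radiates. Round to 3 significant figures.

Wien's law: T = b/λ_max = 2.898×10⁻³/8.980×10⁻⁷ = 3227.17 K.
Area A = 0.0285 cm² = 2.85×10⁻⁶ m².
Then P = εσAT⁴ = 0.396×5.670×10⁻⁸×2.85×10⁻⁶×(3227.17)⁴ = 6.94 W.

P ≈ 6.94 W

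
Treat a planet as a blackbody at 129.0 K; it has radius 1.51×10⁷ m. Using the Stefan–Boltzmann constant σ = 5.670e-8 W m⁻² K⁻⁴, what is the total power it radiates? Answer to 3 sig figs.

Surface area A = 4πR² = 4π(1.51×10⁷ m)² = 2.86526×10¹⁵ m².
P = σAT⁴ = 5.670×10⁻⁸ × 2.86526×10¹⁵ × (129.0)⁴ = 4.50×10¹⁶ W.

P ≈ 4.50×10¹⁶ W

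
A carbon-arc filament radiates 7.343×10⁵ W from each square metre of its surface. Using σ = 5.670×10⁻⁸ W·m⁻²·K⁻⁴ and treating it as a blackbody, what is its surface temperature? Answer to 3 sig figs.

I = σT⁴, so T = (I/σ)^(1/4) = (7.343×10⁵/(5.670×10⁻⁸))^(1/4) = 1.90×10³ K.

T ≈ 1.90×10³ K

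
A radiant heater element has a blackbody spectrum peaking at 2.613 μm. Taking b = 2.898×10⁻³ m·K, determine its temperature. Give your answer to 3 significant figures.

Wien's law gives T = b/λ_max = (2.898×10⁻³ m·K)/(2.613×10⁻⁶ m) = 1.11×10³ K.

T ≈ 1.11×10³ K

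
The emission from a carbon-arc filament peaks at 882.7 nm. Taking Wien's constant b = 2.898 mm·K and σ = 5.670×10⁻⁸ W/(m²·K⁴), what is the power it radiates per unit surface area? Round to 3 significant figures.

I ≈ 6.59×10⁶ W/m²

Wien's law: T = b/λ_max = 2.898×10⁻³/8.827×10⁻⁷ = 3283.11 K.
Then I = σT⁴ = 5.670×10⁻⁸×(3283.11)⁴ = 6.59×10⁶ W/m².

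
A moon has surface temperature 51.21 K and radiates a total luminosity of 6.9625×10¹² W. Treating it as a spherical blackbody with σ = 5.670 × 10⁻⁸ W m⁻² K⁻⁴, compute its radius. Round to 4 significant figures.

L = 4πR²σT⁴ ⇒ R = √(L/(4πσT⁴)).
σT⁴ = 0.389944 W/m², so R = √(6.9625×10¹²/(4π×0.389944)) = 1.192×10⁶ m.

R ≈ 1.192×10⁶ m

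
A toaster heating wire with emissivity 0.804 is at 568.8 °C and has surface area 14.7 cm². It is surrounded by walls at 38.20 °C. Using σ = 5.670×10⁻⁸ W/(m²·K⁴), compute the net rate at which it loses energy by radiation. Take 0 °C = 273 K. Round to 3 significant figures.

T = 568.8 °C + 273 = 841.8 K.
Surroundings: T = 38.20 °C + 273 = 311.20 K.
Area A = 14.7 cm² = 1.47×10⁻³ m².
Net radiated power P_net = εσA(T⁴ − T₀⁴) = 0.804×5.670×10⁻⁸×1.47×10⁻³×(841.8⁴ − 311.20⁴).
T⁴ − T₀⁴ = 5.02153×10¹¹ − 9.37904×10⁹ = 4.92774×10¹¹ K⁴, so P_net = 33.0 W.

Net loss ≈ 33.0 W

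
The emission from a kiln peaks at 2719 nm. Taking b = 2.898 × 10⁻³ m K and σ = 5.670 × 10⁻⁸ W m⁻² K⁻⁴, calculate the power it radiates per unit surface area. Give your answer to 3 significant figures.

I ≈ 7.32×10⁴ W/m²

Wien's law: T = b/λ_max = 2.898×10⁻³/2.719×10⁻⁶ = 1065.83 K.
Then I = σT⁴ = 5.670×10⁻⁸×(1065.83)⁴ = 7.32×10⁴ W/m².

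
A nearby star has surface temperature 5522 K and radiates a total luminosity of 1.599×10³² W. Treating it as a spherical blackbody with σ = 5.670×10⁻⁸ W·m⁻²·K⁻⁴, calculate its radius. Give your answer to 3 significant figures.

R ≈ 4.91×10¹¹ m

L = 4πR²σT⁴ ⇒ R = √(L/(4πσT⁴)).
σT⁴ = 5.27192×10⁷ W/m², so R = √(1.599×10³²/(4π×5.27192×10⁷)) = 4.91×10¹¹ m.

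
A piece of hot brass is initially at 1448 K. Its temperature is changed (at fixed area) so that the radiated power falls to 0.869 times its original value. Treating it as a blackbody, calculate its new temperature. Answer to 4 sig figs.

P ∝ T⁴, so T₂/T₁ = (P₂/P₁)^(1/4) = (0.869)^(1/4) = 0.965506.
T₂ = 1448 × 0.965506 = 1398 K.

T₂ ≈ 1398 K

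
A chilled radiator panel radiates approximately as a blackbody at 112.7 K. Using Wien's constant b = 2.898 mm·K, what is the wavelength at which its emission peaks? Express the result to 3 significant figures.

Wien's displacement law: λ_max = b/T = (2.898×10⁻³ m·K)/(112.7 K) = 2.571×10⁻⁵ m.
That is 25.7 μm, in the infrared range.

λ_max ≈ 25.7 μm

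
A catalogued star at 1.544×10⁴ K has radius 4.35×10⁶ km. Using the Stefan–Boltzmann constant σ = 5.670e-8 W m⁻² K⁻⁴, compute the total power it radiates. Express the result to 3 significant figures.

P ≈ 7.66×10²⁹ W

Surface area A = 4πR² = 4π(4.35×10⁹ m)² = 2.37787×10²⁰ m².
P = σAT⁴ = 5.670×10⁻⁸ × 2.37787×10²⁰ × (1.544×10⁴)⁴ = 7.66×10²⁹ W.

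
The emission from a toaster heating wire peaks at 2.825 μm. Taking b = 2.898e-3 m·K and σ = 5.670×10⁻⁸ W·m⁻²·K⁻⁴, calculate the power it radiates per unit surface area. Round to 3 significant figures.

Wien's law: T = b/λ_max = 2.898×10⁻³/2.825×10⁻⁶ = 1025.84 K.
Then I = σT⁴ = 5.670×10⁻⁸×(1025.84)⁴ = 6.28×10⁴ W/m².

I ≈ 6.28×10⁴ W/m²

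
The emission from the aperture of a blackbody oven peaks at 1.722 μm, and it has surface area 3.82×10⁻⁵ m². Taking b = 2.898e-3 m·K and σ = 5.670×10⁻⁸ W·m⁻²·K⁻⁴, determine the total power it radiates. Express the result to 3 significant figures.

P ≈ 17.4 W

Wien's law: T = b/λ_max = 2.898×10⁻³/1.722×10⁻⁶ = 1682.93 K.
Area A = 3.82×10⁻⁵ m².
Then P = σAT⁴ = 5.670×10⁻⁸×3.82×10⁻⁵×(1682.93)⁴ = 17.4 W.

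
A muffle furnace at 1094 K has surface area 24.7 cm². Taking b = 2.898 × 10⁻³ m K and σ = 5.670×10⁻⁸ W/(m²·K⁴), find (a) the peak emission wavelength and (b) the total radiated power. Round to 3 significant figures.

(a) λ_max = b/T = 2.898×10⁻³/1094 = 2.649×10⁻⁶ m = 2.65 μm.
Area A = 24.7 cm² = 2.47×10⁻³ m².
(b) P = σAT⁴ = 5.670×10⁻⁸×2.47×10⁻³×(1094)⁴ = 201 W.

λ_max ≈ 2.65 μm; P ≈ 201 W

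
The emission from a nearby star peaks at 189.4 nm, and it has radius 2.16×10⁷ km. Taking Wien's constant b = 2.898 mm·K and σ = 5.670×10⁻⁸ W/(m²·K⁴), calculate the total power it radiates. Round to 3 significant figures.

Wien's law: T = b/λ_max = 2.898×10⁻³/1.894×10⁻⁷ = 15301.0 K.
Surface area A = 4πR² = 4π(2.16×10¹⁰ m)² = 5.86297×10²¹ m².
Then P = σAT⁴ = 5.670×10⁻⁸×5.86297×10²¹×(15301.0)⁴ = 1.82×10³¹ W.

P ≈ 1.82×10³¹ W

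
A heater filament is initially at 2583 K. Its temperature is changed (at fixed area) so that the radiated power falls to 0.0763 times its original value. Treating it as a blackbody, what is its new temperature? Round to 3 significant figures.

P ∝ T⁴, so T₂/T₁ = (P₂/P₁)^(1/4) = (0.0763)^(1/4) = 0.525571.
T₂ = 2583 × 0.525571 = 1.36×10³ K.

T₂ ≈ 1.36×10³ K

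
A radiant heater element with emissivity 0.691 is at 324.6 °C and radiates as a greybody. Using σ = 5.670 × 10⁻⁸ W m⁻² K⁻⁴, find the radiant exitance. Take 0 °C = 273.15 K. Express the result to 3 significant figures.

I ≈ 5.00×10³ W/m²

T = 324.6 °C + 273.15 = 597.75 K.
Stefan–Boltzmann: I = εσT⁴ = 0.691 × 5.670×10⁻⁸ × (597.75)⁴ = 5.00×10³ W/m².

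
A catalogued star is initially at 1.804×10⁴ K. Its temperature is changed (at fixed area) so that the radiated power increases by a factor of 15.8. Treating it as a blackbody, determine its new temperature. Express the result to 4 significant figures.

T₂ ≈ 3.597×10⁴ K

P ∝ T⁴, so T₂/T₁ = (P₂/P₁)^(1/4) = (15.8)^(1/4) = 1.99372.
T₂ = 1.804×10⁴ × 1.99372 = 3.597×10⁴ K.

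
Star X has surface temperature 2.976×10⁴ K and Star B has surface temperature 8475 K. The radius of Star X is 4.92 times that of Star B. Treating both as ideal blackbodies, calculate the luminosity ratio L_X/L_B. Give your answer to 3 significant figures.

L_X/L_B ≈ 3.68×10³

L ∝ R²T⁴, so L_X/L_B = (R_X/R_B)²(T_X/T_B)⁴ = (4.92)² × (2.976×10⁴/8475)⁴ = 24.2064 × 152.045 = 3.68×10³.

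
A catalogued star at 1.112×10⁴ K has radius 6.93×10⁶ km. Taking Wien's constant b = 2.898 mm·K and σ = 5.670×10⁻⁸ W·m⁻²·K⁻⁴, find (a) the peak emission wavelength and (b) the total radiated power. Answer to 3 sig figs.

λ_max ≈ 261 nm; P ≈ 5.23×10²⁹ W

(a) λ_max = b/T = 2.898×10⁻³/1.112×10⁴ = 2.606×10⁻⁷ m = 261 nm.
Surface area A = 4πR² = 4π(6.93×10⁹ m)² = 6.03499×10²⁰ m².
(b) P = σAT⁴ = 5.670×10⁻⁸×6.03499×10²⁰×(1.112×10⁴)⁴ = 5.23×10²⁹ W.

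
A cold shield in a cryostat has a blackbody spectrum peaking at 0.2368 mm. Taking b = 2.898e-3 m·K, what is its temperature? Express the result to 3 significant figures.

Wien's law gives T = b/λ_max = (2.898×10⁻³ m·K)/(2.368×10⁻⁴ m) = 12.2 K.

T ≈ 12.2 K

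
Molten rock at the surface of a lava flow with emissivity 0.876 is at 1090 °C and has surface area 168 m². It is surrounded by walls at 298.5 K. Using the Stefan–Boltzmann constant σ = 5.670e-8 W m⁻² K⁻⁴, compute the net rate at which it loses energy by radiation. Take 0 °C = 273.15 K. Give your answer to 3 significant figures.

Net loss ≈ 2.87×10⁷ W

T = 1090 °C + 273.15 = 1363.15 K.
Area A = 168 m².
Net radiated power P_net = εσA(T⁴ − T₀⁴) = 0.876×5.670×10⁻⁸×168×(1363.15⁴ − 298.5⁴).
T⁴ − T₀⁴ = 3.45283×10¹² − 7.93921×10⁹ = 3.44489×10¹² K⁴, so P_net = 2.87×10⁷ W.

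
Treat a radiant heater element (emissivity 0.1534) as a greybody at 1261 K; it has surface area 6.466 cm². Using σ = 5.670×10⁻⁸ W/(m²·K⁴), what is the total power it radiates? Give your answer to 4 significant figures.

P ≈ 14.22 W

Area A = 6.466 cm² = 6.466×10⁻⁴ m².
P = εσAT⁴ = 0.1534 × 5.670×10⁻⁸ × 6.466×10⁻⁴ × (1261)⁴ = 14.22 W.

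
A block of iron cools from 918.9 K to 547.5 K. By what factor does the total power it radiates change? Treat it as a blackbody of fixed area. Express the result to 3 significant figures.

P₂/P₁ ≈ 0.126

P ∝ T⁴, so P₂/P₁ = (T₂/T₁)⁴ = (547.5/918.9)⁴ = (0.595821)⁴ = 0.126.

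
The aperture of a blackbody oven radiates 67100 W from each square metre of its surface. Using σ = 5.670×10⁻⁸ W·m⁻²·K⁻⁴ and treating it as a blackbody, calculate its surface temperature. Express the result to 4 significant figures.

T ≈ 1043 K

I = σT⁴, so T = (I/σ)^(1/4) = (67100/(5.670×10⁻⁸))^(1/4) = 1043 K.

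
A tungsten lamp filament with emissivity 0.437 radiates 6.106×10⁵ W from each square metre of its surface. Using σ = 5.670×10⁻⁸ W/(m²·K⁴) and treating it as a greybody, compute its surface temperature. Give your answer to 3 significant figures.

I = εσT⁴, so T = (I/εσ)^(1/4) = (6.106×10⁵/(0.437×5.670×10⁻⁸))^(1/4) = 2.23×10³ K.

T ≈ 2.23×10³ K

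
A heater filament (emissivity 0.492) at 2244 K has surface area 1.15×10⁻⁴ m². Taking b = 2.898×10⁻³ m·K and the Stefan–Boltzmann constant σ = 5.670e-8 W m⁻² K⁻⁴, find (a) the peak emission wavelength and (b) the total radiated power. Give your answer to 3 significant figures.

λ_max ≈ 1.29 μm; P ≈ 81.3 W

(a) λ_max = b/T = 2.898×10⁻³/2244 = 1.291×10⁻⁶ m = 1.29 μm.
Area A = 1.15×10⁻⁴ m².
(b) P = εσAT⁴ = 0.492×5.670×10⁻⁸×1.15×10⁻⁴×(2244)⁴ = 81.3 W.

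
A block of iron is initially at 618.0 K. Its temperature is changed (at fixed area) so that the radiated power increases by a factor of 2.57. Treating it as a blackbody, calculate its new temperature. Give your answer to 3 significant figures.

P ∝ T⁴, so T₂/T₁ = (P₂/P₁)^(1/4) = (2.57)^(1/4) = 1.26614.
T₂ = 618.0 × 1.26614 = 782 K.

T₂ ≈ 782 K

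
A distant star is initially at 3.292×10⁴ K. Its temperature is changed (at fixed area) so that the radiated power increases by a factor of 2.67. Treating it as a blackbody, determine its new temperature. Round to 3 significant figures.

T₂ ≈ 4.21×10⁴ K

P ∝ T⁴, so T₂/T₁ = (P₂/P₁)^(1/4) = (2.67)^(1/4) = 1.27829.
T₂ = 3.292×10⁴ × 1.27829 = 4.21×10⁴ K.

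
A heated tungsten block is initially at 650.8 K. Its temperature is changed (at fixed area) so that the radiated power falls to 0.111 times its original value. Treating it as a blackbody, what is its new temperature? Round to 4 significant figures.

T₂ ≈ 375.6 K

P ∝ T⁴, so T₂/T₁ = (P₂/P₁)^(1/4) = (0.111)^(1/4) = 0.577206.
T₂ = 650.8 × 0.577206 = 375.6 K.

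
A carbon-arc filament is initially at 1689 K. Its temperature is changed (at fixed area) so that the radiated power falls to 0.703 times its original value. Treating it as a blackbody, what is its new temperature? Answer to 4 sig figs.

P ∝ T⁴, so T₂/T₁ = (P₂/P₁)^(1/4) = (0.703)^(1/4) = 0.915670.
T₂ = 1689 × 0.915670 = 1547 K.

T₂ ≈ 1547 K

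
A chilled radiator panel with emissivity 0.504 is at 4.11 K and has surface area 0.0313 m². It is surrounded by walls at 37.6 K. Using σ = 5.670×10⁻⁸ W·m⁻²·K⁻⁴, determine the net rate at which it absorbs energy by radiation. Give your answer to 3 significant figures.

Area A = 0.0313 m².
Net radiated power P_net = εσA(T⁴ − T₀⁴) = 0.504×5.670×10⁻⁸×0.0313×(4.11⁴ − 37.6⁴).
T⁴ − T₀⁴ = 285.343 − 1.99872×10⁶ = -1.99843×10⁶ K⁴, so P_net = -1.79×10⁻³ W — negative, meaning a net gain of 1.79×10⁻³ W.

Net gain ≈ 1.79×10⁻³ W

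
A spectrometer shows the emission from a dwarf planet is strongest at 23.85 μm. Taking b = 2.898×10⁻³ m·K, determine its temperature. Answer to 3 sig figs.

T ≈ 122 K

Wien's law gives T = b/λ_max = (2.898×10⁻³ m·K)/(2.385×10⁻⁵ m) = 122 K.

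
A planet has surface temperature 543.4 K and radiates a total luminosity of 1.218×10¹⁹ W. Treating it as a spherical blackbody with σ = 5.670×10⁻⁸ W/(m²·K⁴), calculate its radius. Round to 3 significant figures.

R ≈ 1.40×10⁷ m

L = 4πR²σT⁴ ⇒ R = √(L/(4πσT⁴)).
σT⁴ = 4943.81 W/m², so R = √(1.218×10¹⁹/(4π×4943.81)) = 1.40×10⁷ m.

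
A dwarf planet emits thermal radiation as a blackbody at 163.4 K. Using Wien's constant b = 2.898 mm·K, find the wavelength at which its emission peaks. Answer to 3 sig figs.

Wien's displacement law: λ_max = b/T = (2.898×10⁻³ m·K)/(163.4 K) = 1.774×10⁻⁵ m.
That is 17.7 μm, in the infrared range.

λ_max ≈ 17.7 μm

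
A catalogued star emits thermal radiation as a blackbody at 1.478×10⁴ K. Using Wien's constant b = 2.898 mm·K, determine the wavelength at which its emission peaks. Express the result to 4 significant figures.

Wien's displacement law: λ_max = b/T = (2.898×10⁻³ m·K)/(1.478×10⁴ K) = 1.9608×10⁻⁷ m.
That is 196.1 nm, in the ultraviolet range.

λ_max ≈ 196.1 nm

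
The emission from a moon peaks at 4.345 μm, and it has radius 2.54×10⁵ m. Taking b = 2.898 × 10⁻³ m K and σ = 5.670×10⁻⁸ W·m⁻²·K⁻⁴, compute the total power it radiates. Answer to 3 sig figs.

P ≈ 9.10×10¹⁵ W

Wien's law: T = b/λ_max = 2.898×10⁻³/4.345×10⁻⁶ = 666.974 K.
Surface area A = 4πR² = 4π(2.54×10⁵ m)² = 8.10732×10¹¹ m².
Then P = σAT⁴ = 5.670×10⁻⁸×8.10732×10¹¹×(666.974)⁴ = 9.10×10¹⁵ W.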